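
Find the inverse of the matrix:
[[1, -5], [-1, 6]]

For [[a,b],[c,d]], inverse = (1/det)·[[d,-b],[-c,a]]
det = (1)(6) - (-5)(-1) = 6 - 5 = 1
Inverse = [[6, 5], [1, 1]]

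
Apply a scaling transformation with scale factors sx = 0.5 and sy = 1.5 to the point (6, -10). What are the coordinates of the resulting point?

Scaling matrix:
[[0.50, 0], [0, 1.50]]
Result: (6 × 0.5, -10 × 1.5) = (3, -15)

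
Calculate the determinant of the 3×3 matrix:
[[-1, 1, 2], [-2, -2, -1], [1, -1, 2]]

Expansion along first row:
det = -1·det([[-2,-1],[-1,2]]) - 1·det([[-2,-1],[1,2]]) + 2·det([[-2,-2],[1,-1]])
    = -1·(-2·2 - -1·-1) - 1·(-2·2 - -1·1) + 2·(-2·-1 - -2·1)
    = -1·-5 - 1·-3 + 2·4
    = 5 + 3 + 8 = 16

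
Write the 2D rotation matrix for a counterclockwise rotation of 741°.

Rotation matrix formula: [[cos θ, -sin θ], [sin θ, cos θ]]
For θ = 741°:
cos(741°) = 0.9336
sin(741°) = 0.3584
Result: [[0.9336, -0.3584], [0.3584, 0.9336]]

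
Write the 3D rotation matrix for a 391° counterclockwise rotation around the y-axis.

Rotation matrix for counterclockwise 391° around y-axis:
cos(391°) = 0.8572, sin(391°) = 0.5150
Result: [[0.8572, 0, 0.5150], [0, 1, 0], [-0.5150, 0, 0.8572]]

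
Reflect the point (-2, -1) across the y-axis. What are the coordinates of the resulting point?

Reflection across y-axis: (-2, -1) → (2, -1)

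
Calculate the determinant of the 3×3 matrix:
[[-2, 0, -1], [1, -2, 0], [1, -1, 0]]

Expansion along first row:
det = -2·det([[-2,0],[-1,0]]) - 0·det([[1,0],[1,0]]) + -1·det([[1,-2],[1,-1]])
    = -2·(-2·0 - 0·-1) - 0·(1·0 - 0·1) + -1·(1·-1 - -2·1)
    = -2·0 - 0·0 + -1·1
    = 0 + 0 + -1 = -1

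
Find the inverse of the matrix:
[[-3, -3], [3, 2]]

For [[a,b],[c,d]], inverse = (1/det)·[[d,-b],[-c,a]]
det = (-3)(2) - (-3)(3) = -6 - -9 = 3
Inverse = (1/3)·[[2, 3], [-3, -3]]
= [[2/3, 1], [-1, -1]]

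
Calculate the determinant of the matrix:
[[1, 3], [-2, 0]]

For a 2×2 matrix [[a, b], [c, d]], det = ad - bc
det = (1)(0) - (3)(-2) = 0 - -6 = 6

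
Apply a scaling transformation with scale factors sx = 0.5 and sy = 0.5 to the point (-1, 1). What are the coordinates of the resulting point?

Scaling matrix:
[[0.50, 0], [0, 0.50]]
Result: (-1 × 0.5, 1 × 0.5) = (-0.5, 0.5)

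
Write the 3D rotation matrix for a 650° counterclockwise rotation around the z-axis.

Rotation matrix for counterclockwise 650° around z-axis:
cos(650°) = 0.3420, sin(650°) = -0.9397
Result: [[0.3420, 0.9397, 0], [-0.9397, 0.3420, 0], [0, 0, 1]]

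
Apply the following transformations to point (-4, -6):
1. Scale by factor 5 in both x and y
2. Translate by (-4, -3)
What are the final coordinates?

Step 1: Scale (-4, -6) by 5 → (-20, -30)
Step 2: Translate by (-4, -3) → (-24, -33)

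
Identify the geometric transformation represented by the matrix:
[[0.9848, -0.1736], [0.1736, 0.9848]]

This matrix represents: rotation by 10° counterclockwise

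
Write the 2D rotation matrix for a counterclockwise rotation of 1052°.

Rotation matrix formula: [[cos θ, -sin θ], [sin θ, cos θ]]
For θ = 1052°:
cos(1052°) = 0.8829
sin(1052°) = -0.4695
Result: [[0.8829, 0.4695], [-0.4695, 0.8829]]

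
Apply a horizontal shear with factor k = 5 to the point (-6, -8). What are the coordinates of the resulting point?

Shear matrix for horizontal shear with factor k = 5:
[[1, 5], [0, 1]]
Result: (-6, -8) → (-46, -8)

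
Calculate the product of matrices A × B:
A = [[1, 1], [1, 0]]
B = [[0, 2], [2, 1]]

Matrix multiplication:
C[0][0] = 1×0 + 1×2 = 2
C[0][1] = 1×2 + 1×1 = 3
C[1][0] = 1×0 + 0×2 = 0
C[1][1] = 1×2 + 0×1 = 2
Result: [[2, 3], [0, 2]]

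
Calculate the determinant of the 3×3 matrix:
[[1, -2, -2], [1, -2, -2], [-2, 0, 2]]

Expansion along first row:
det = 1·det([[-2,-2],[0,2]]) - -2·det([[1,-2],[-2,2]]) + -2·det([[1,-2],[-2,0]])
    = 1·(-2·2 - -2·0) - -2·(1·2 - -2·-2) + -2·(1·0 - -2·-2)
    = 1·-4 - -2·-2 + -2·-4
    = -4 + -4 + 8 = 0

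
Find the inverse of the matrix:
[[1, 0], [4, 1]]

For [[a,b],[c,d]], inverse = (1/det)·[[d,-b],[-c,a]]
det = (1)(1) - (0)(4) = 1 - 0 = 1
Inverse = [[1, 0], [-4, 1]]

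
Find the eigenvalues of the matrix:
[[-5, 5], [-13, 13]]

Characteristic equation: det(A - λI) = 0
λ² - (trace)λ + (det) = 0
trace = -5 + 13 = 8, det = (-5)(13) - (5)(-13) = 0
λ² - (8)λ + (0) = 0
λ = (8 ± √((8)² - 4·(0))) / 2 = (8 ± √64) / 2
Solving: λ = 0, 8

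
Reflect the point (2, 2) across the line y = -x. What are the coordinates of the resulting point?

Reflection across line y = -x: (2, 2) → (-2, -2)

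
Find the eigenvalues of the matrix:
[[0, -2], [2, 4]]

Characteristic equation: det(A - λI) = 0
λ² - (trace)λ + (det) = 0
trace = 0 + 4 = 4, det = (0)(4) - (-2)(2) = 4
λ² - (4)λ + (4) = 0
λ = (4 ± √((4)² - 4·(4))) / 2 = (4 ± √0) / 2
Solving: λ = 2, 2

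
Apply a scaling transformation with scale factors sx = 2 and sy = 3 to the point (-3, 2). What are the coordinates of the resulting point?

Scaling matrix:
[[2, 0], [0, 3]]
Result: (-3 × 2, 2 × 3) = (-6, 6)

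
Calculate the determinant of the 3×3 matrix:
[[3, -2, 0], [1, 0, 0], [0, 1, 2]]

Expansion along first row:
det = 3·det([[0,0],[1,2]]) - -2·det([[1,0],[0,2]]) + 0·det([[1,0],[0,1]])
    = 3·(0·2 - 0·1) - -2·(1·2 - 0·0) + 0·(1·1 - 0·0)
    = 3·0 - -2·2 + 0·1
    = 0 + 4 + 0 = 4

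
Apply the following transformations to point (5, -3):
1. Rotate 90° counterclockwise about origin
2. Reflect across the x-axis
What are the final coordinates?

Step 1: Rotate 90° → (3, 5)
Step 2: Reflect across x-axis → (3, -5)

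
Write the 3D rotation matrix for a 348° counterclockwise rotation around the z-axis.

Rotation matrix for counterclockwise 348° around z-axis:
cos(348°) = 0.9781, sin(348°) = -0.2079
Result: [[0.9781, 0.2079, 0], [-0.2079, 0.9781, 0], [0, 0, 1]]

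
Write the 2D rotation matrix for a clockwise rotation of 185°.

Rotation matrix formula: [[cos θ, -sin θ], [sin θ, cos θ]]
A clockwise rotation by 185° is equivalent to a counterclockwise rotation by -185°.
For θ = -185°:
cos(-185°) = -0.9962
sin(-185°) = 0.0872
Result: [[-0.9962, -0.0872], [0.0872, -0.9962]]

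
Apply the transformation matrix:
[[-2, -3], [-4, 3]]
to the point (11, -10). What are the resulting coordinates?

Matrix multiplication:
[[-2, -3], [-4, 3]] × [11, -10]ᵀ
= [(-2)(11) + (-3)(-10), (-4)(11) + (3)(-10)]ᵀ
= [8, -74]ᵀ
Result: (8, -74)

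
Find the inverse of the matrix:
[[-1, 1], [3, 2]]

For [[a,b],[c,d]], inverse = (1/det)·[[d,-b],[-c,a]]
det = (-1)(2) - (1)(3) = -2 - 3 = -5
Inverse = (1/-5)·[[2, -1], [-3, -1]]
= [[-2/5, 1/5], [3/5, 1/5]]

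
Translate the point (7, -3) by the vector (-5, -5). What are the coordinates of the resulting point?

Translation by (-5, -5) (homogeneous matrix [[1, 0, -5], [0, 1, -5], [0, 0, 1]]):
x' = 7 + -5 = 2
y' = -3 + -5 = -8
Result: (2, -8)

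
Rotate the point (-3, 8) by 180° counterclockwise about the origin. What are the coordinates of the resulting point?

Rotation matrix for 180°: [[cos 180°, -sin 180°], [sin 180°, cos 180°]] = [[-1, 0], [0, -1]]
[[-1, 0], [0, -1]] × [-3, 8]ᵀ = [3, -8]ᵀ
Result: (3, -8)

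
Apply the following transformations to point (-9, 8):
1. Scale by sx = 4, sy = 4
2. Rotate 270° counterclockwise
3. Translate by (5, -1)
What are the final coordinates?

Step 1: Scale → (-36, 32)
Step 2: Rotate 270° → (32, 36)
Step 3: Translate → (37, 35)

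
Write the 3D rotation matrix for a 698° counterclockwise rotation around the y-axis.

Rotation matrix for counterclockwise 698° around y-axis:
cos(698°) = 0.9272, sin(698°) = -0.3746
Result: [[0.9272, 0, -0.3746], [0, 1, 0], [0.3746, 0, 0.9272]]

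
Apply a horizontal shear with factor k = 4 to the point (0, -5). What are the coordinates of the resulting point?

Shear matrix for horizontal shear with factor k = 4:
[[1, 4], [0, 1]]
Result: (0, -5) → (-20, -5)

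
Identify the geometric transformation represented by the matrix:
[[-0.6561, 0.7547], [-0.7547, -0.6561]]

This matrix represents: rotation by 229° counterclockwise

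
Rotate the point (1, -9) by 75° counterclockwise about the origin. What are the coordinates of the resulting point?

Rotation matrix for 75°: [[cos 75°, -sin 75°], [sin 75°, cos 75°]] ≈ [[0.258819, -0.965926], [0.965926, 0.258819]]
[[0.258819, -0.965926], [0.965926, 0.258819]] × [1, -9]ᵀ ≈ [8.9522, -1.3634]ᵀ
Result: (8.9522, -1.3634)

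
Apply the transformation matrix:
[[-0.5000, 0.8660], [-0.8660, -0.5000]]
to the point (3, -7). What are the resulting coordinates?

Matrix multiplication:
[[-0.5000, 0.8660], [-0.8660, -0.5000]] × [3, -7]ᵀ
= [(-0.5000)(3) + (0.8660)(-7), (-0.8660)(3) + (-0.5000)(-7)]ᵀ
= [-7.5620, 0.9020]ᵀ
Result: (-7.5620, 0.9020)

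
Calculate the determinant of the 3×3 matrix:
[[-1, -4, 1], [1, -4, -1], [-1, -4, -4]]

Expansion along first row:
det = -1·det([[-4,-1],[-4,-4]]) - -4·det([[1,-1],[-1,-4]]) + 1·det([[1,-4],[-1,-4]])
    = -1·(-4·-4 - -1·-4) - -4·(1·-4 - -1·-1) + 1·(1·-4 - -4·-1)
    = -1·12 - -4·-5 + 1·-8
    = -12 + -20 + -8 = -40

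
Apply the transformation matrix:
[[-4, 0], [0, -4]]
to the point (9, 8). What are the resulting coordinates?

Matrix multiplication:
[[-4, 0], [0, -4]] × [9, 8]ᵀ
= [(-4)(9) + (0)(8), (0)(9) + (-4)(8)]ᵀ
= [-36, -32]ᵀ
Result: (-36, -32)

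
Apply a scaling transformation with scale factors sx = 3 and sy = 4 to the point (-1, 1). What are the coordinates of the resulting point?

Scaling matrix:
[[3, 0], [0, 4]]
Result: (-1 × 3, 1 × 4) = (-3, 4)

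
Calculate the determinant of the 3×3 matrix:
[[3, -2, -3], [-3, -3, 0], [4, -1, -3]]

Expansion along first row:
det = 3·det([[-3,0],[-1,-3]]) - -2·det([[-3,0],[4,-3]]) + -3·det([[-3,-3],[4,-1]])
    = 3·(-3·-3 - 0·-1) - -2·(-3·-3 - 0·4) + -3·(-3·-1 - -3·4)
    = 3·9 - -2·9 + -3·15
    = 27 + 18 + -45 = 0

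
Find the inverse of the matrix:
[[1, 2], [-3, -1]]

For [[a,b],[c,d]], inverse = (1/det)·[[d,-b],[-c,a]]
det = (1)(-1) - (2)(-3) = -1 - -6 = 5
Inverse = (1/5)·[[-1, -2], [3, 1]]
= [[-1/5, -2/5], [3/5, 1/5]]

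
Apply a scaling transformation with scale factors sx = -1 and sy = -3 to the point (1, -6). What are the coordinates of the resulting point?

Scaling matrix:
[[-1, 0], [0, -3]]
Result: (1 × -1, -6 × -3) = (-1, 18)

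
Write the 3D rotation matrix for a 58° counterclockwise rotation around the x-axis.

Rotation matrix for counterclockwise 58° around x-axis:
cos(58°) = 0.5299, sin(58°) = 0.8480
Result: [[1, 0, 0], [0, 0.5299, -0.8480], [0, 0.8480, 0.5299]]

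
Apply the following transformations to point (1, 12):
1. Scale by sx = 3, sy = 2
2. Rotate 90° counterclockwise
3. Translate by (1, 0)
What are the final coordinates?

Step 1: Scale → (3, 24)
Step 2: Rotate 90° → (-24, 3)
Step 3: Translate → (-23, 3)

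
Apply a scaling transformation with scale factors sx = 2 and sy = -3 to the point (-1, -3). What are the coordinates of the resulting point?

Scaling matrix:
[[2, 0], [0, -3]]
Result: (-1 × 2, -3 × -3) = (-2, 9)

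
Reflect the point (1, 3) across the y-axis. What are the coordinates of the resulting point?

Reflection across y-axis: (1, 3) → (-1, 3)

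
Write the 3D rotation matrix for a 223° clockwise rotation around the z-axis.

Rotation matrix for clockwise 223° around z-axis:
A clockwise rotation by 223° is a counterclockwise rotation by -223°.
cos(-223°) = -0.7314, sin(-223°) = 0.6820
Result: [[-0.7314, -0.6820, 0], [0.6820, -0.7314, 0], [0, 0, 1]]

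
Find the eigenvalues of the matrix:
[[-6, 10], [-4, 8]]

Characteristic equation: det(A - λI) = 0
λ² - (trace)λ + (det) = 0
trace = -6 + 8 = 2, det = (-6)(8) - (10)(-4) = -8
λ² - (2)λ + (-8) = 0
λ = (2 ± √((2)² - 4·(-8))) / 2 = (2 ± √36) / 2
Solving: λ = -2, 4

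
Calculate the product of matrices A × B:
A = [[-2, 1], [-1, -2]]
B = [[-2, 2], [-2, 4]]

Matrix multiplication:
C[0][0] = -2×-2 + 1×-2 = 2
C[0][1] = -2×2 + 1×4 = 0
C[1][0] = -1×-2 + -2×-2 = 6
C[1][1] = -1×2 + -2×4 = -10
Result: [[2, 0], [6, -10]]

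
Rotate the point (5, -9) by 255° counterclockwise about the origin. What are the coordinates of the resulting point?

Rotation matrix for 255°: [[cos 255°, -sin 255°], [sin 255°, cos 255°]] ≈ [[-0.258819, 0.965926], [-0.965926, -0.258819]]
[[-0.258819, 0.965926], [-0.965926, -0.258819]] × [5, -9]ᵀ ≈ [-9.9874, -2.5003]ᵀ
Result: (-9.9874, -2.5003)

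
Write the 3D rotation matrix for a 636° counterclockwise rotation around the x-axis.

Rotation matrix for counterclockwise 636° around x-axis:
cos(636°) = 0.1045, sin(636°) = -0.9945
Result: [[1, 0, 0], [0, 0.1045, 0.9945], [0, -0.9945, 0.1045]]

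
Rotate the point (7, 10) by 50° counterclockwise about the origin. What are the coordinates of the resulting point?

Rotation matrix for 50°: [[cos 50°, -sin 50°], [sin 50°, cos 50°]] ≈ [[0.642788, -0.766044], [0.766044, 0.642788]]
[[0.642788, -0.766044], [0.766044, 0.642788]] × [7, 10]ᵀ ≈ [-3.1609, 11.7902]ᵀ
Result: (-3.1609, 11.7902)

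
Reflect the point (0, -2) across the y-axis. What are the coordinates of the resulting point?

Reflection across y-axis: (0, -2) → (0, -2)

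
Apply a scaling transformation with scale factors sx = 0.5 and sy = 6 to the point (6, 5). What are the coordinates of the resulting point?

Scaling matrix:
[[0.50, 0], [0, 6]]
Result: (6 × 0.5, 5 × 6) = (3, 30)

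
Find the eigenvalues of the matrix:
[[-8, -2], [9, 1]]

Characteristic equation: det(A - λI) = 0
λ² - (trace)λ + (det) = 0
trace = -8 + 1 = -7, det = (-8)(1) - (-2)(9) = 10
λ² - (-7)λ + (10) = 0
λ = (-7 ± √((-7)² - 4·(10))) / 2 = (-7 ± √9) / 2
Solving: λ = -5, -2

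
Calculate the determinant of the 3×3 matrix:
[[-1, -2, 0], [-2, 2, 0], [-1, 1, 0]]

Expansion along first row:
det = -1·det([[2,0],[1,0]]) - -2·det([[-2,0],[-1,0]]) + 0·det([[-2,2],[-1,1]])
    = -1·(2·0 - 0·1) - -2·(-2·0 - 0·-1) + 0·(-2·1 - 2·-1)
    = -1·0 - -2·0 + 0·0
    = 0 + 0 + 0 = 0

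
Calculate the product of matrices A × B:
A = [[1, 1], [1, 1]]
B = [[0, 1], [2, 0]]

Matrix multiplication:
C[0][0] = 1×0 + 1×2 = 2
C[0][1] = 1×1 + 1×0 = 1
C[1][0] = 1×0 + 1×2 = 2
C[1][1] = 1×1 + 1×0 = 1
Result: [[2, 1], [2, 1]]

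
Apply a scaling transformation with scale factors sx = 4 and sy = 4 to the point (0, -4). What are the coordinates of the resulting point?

Scaling matrix:
[[4, 0], [0, 4]]
Result: (0 × 4, -4 × 4) = (0, -16)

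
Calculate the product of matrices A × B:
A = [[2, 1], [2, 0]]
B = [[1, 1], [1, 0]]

Matrix multiplication:
C[0][0] = 2×1 + 1×1 = 3
C[0][1] = 2×1 + 1×0 = 2
C[1][0] = 2×1 + 0×1 = 2
C[1][1] = 2×1 + 0×0 = 2
Result: [[3, 2], [2, 2]]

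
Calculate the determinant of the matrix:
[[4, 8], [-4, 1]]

For a 2×2 matrix [[a, b], [c, d]], det = ad - bc
det = (4)(1) - (8)(-4) = 4 - -32 = 36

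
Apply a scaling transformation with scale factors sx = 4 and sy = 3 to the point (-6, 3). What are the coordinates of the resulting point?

Scaling matrix:
[[4, 0], [0, 3]]
Result: (-6 × 4, 3 × 3) = (-24, 9)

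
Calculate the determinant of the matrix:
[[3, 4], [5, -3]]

For a 2×2 matrix [[a, b], [c, d]], det = ad - bc
det = (3)(-3) - (4)(5) = -9 - 20 = -29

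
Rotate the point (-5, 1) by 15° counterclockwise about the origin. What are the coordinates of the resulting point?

Rotation matrix for 15°: [[cos 15°, -sin 15°], [sin 15°, cos 15°]] ≈ [[0.965926, -0.258819], [0.258819, 0.965926]]
[[0.965926, -0.258819], [0.258819, 0.965926]] × [-5, 1]ᵀ ≈ [-5.0884, -0.3282]ᵀ
Result: (-5.0884, -0.3282)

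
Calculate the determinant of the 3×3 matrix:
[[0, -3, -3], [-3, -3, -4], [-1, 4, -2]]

Expansion along first row:
det = 0·det([[-3,-4],[4,-2]]) - -3·det([[-3,-4],[-1,-2]]) + -3·det([[-3,-3],[-1,4]])
    = 0·(-3·-2 - -4·4) - -3·(-3·-2 - -4·-1) + -3·(-3·4 - -3·-1)
    = 0·22 - -3·2 + -3·-15
    = 0 + 6 + 45 = 51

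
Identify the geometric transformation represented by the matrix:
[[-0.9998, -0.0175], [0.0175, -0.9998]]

This matrix represents: rotation by 179° counterclockwise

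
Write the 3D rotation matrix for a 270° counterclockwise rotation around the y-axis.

Rotation matrix for counterclockwise 270° around y-axis:
cos(270°) = 0, sin(270°) = -1
Result: [[0, 0, -1], [0, 1, 0], [1, 0, 0]]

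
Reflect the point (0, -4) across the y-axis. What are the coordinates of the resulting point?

Reflection across y-axis: (0, -4) → (0, -4)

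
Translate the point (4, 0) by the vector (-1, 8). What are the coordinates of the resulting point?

Translation by (-1, 8) (homogeneous matrix [[1, 0, -1], [0, 1, 8], [0, 0, 1]]):
x' = 4 + -1 = 3
y' = 0 + 8 = 8
Result: (3, 8)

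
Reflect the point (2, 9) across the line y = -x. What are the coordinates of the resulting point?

Reflection across line y = -x: (2, 9) → (-9, -2)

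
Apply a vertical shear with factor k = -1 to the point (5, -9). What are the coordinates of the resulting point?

Shear matrix for vertical shear with factor k = -1:
[[1, 0], [-1, 1]]
Result: (5, -9) → (5, -14)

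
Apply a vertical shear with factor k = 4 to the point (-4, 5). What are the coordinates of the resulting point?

Shear matrix for vertical shear with factor k = 4:
[[1, 0], [4, 1]]
Result: (-4, 5) → (-4, -11)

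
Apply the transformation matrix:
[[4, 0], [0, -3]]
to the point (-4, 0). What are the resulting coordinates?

Matrix multiplication:
[[4, 0], [0, -3]] × [-4, 0]ᵀ
= [(4)(-4) + (0)(0), (0)(-4) + (-3)(0)]ᵀ
= [-16, 0]ᵀ
Result: (-16, 0)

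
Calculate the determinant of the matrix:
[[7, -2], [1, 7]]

For a 2×2 matrix [[a, b], [c, d]], det = ad - bc
det = (7)(7) - (-2)(1) = 49 - -2 = 51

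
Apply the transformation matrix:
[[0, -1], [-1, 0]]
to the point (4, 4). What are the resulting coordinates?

Matrix multiplication:
[[0, -1], [-1, 0]] × [4, 4]ᵀ
= [(0)(4) + (-1)(4), (-1)(4) + (0)(4)]ᵀ
= [-4, -4]ᵀ
Result: (-4, -4)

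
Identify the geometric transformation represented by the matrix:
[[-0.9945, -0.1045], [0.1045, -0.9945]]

This matrix represents: rotation by 174° counterclockwise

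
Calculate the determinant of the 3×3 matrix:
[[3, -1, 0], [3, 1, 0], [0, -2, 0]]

Expansion along first row:
det = 3·det([[1,0],[-2,0]]) - -1·det([[3,0],[0,0]]) + 0·det([[3,1],[0,-2]])
    = 3·(1·0 - 0·-2) - -1·(3·0 - 0·0) + 0·(3·-2 - 1·0)
    = 3·0 - -1·0 + 0·-6
    = 0 + 0 + 0 = 0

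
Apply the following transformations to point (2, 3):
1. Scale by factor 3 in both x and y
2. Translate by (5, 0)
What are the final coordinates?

Step 1: Scale (2, 3) by 3 → (6, 9)
Step 2: Translate by (5, 0) → (11, 9)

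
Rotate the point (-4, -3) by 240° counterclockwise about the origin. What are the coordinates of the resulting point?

Rotation matrix for 240°: [[cos 240°, -sin 240°], [sin 240°, cos 240°]] ≈ [[-0.500000, 0.866025], [-0.866025, -0.500000]]
[[-0.500000, 0.866025], [-0.866025, -0.500000]] × [-4, -3]ᵀ ≈ [-0.5981, 4.9641]ᵀ
Result: (-0.5981, 4.9641)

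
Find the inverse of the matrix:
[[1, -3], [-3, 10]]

For [[a,b],[c,d]], inverse = (1/det)·[[d,-b],[-c,a]]
det = (1)(10) - (-3)(-3) = 10 - 9 = 1
Inverse = [[10, 3], [3, 1]]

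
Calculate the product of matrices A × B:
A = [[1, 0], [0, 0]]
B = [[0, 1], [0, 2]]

Matrix multiplication:
C[0][0] = 1×0 + 0×0 = 0
C[0][1] = 1×1 + 0×2 = 1
C[1][0] = 0×0 + 0×0 = 0
C[1][1] = 0×1 + 0×2 = 0
Result: [[0, 1], [0, 0]]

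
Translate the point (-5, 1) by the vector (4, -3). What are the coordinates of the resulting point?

Translation by (4, -3) (homogeneous matrix [[1, 0, 4], [0, 1, -3], [0, 0, 1]]):
x' = -5 + 4 = -1
y' = 1 + -3 = -2
Result: (-1, -2)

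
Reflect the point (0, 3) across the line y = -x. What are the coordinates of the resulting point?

Reflection across line y = -x: (0, 3) → (-3, 0)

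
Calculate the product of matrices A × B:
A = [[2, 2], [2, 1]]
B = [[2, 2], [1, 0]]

Matrix multiplication:
C[0][0] = 2×2 + 2×1 = 6
C[0][1] = 2×2 + 2×0 = 4
C[1][0] = 2×2 + 1×1 = 5
C[1][1] = 2×2 + 1×0 = 4
Result: [[6, 4], [5, 4]]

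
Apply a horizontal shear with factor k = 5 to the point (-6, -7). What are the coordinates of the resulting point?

Shear matrix for horizontal shear with factor k = 5:
[[1, 5], [0, 1]]
Result: (-6, -7) → (-41, -7)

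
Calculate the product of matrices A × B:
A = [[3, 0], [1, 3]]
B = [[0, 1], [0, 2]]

Matrix multiplication:
C[0][0] = 3×0 + 0×0 = 0
C[0][1] = 3×1 + 0×2 = 3
C[1][0] = 1×0 + 3×0 = 0
C[1][1] = 1×1 + 3×2 = 7
Result: [[0, 3], [0, 7]]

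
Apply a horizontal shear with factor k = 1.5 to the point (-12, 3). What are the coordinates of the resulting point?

Shear matrix for horizontal shear with factor k = 1.5:
[[1, 1.50], [0, 1]]
Result: (-12, 3) → (-7.5, 3)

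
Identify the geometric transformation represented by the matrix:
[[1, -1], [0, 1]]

This matrix represents: horizontal shear with factor -1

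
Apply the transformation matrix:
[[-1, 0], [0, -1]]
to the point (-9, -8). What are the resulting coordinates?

Matrix multiplication:
[[-1, 0], [0, -1]] × [-9, -8]ᵀ
= [(-1)(-9) + (0)(-8), (0)(-9) + (-1)(-8)]ᵀ
= [9, 8]ᵀ
Result: (9, 8)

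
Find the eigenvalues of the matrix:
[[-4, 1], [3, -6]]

Characteristic equation: det(A - λI) = 0
λ² - (trace)λ + (det) = 0
trace = -4 + -6 = -10, det = (-4)(-6) - (1)(3) = 21
λ² - (-10)λ + (21) = 0
λ = (-10 ± √((-10)² - 4·(21))) / 2 = (-10 ± √16) / 2
Solving: λ = -7, -3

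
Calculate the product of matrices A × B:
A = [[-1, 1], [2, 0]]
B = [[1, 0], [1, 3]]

Matrix multiplication:
C[0][0] = -1×1 + 1×1 = 0
C[0][1] = -1×0 + 1×3 = 3
C[1][0] = 2×1 + 0×1 = 2
C[1][1] = 2×0 + 0×3 = 0
Result: [[0, 3], [2, 0]]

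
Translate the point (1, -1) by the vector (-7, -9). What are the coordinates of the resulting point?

Translation by (-7, -9) (homogeneous matrix [[1, 0, -7], [0, 1, -9], [0, 0, 1]]):
x' = 1 + -7 = -6
y' = -1 + -9 = -10
Result: (-6, -10)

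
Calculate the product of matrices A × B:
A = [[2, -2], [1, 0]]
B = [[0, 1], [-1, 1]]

Matrix multiplication:
C[0][0] = 2×0 + -2×-1 = 2
C[0][1] = 2×1 + -2×1 = 0
C[1][0] = 1×0 + 0×-1 = 0
C[1][1] = 1×1 + 0×1 = 1
Result: [[2, 0], [0, 1]]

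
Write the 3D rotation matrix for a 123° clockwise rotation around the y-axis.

Rotation matrix for clockwise 123° around y-axis:
A clockwise rotation by 123° is a counterclockwise rotation by -123°.
cos(-123°) = -0.5446, sin(-123°) = -0.8387
Result: [[-0.5446, 0, -0.8387], [0, 1, 0], [0.8387, 0, -0.5446]]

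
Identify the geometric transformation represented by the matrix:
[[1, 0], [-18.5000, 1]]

This matrix represents: vertical shear with factor -18.5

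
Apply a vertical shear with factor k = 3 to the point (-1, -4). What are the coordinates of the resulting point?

Shear matrix for vertical shear with factor k = 3:
[[1, 0], [3, 1]]
Result: (-1, -4) → (-1, -7)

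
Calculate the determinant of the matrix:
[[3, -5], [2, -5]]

For a 2×2 matrix [[a, b], [c, d]], det = ad - bc
det = (3)(-5) - (-5)(2) = -15 - -10 = -5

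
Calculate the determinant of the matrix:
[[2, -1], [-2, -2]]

For a 2×2 matrix [[a, b], [c, d]], det = ad - bc
det = (2)(-2) - (-1)(-2) = -4 - 2 = -6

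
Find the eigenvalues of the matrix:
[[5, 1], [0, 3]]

Characteristic equation: det(A - λI) = 0
λ² - (trace)λ + (det) = 0
trace = 5 + 3 = 8, det = (5)(3) - (1)(0) = 15
λ² - (8)λ + (15) = 0
λ = (8 ± √((8)² - 4·(15))) / 2 = (8 ± √4) / 2
Solving: λ = 3, 5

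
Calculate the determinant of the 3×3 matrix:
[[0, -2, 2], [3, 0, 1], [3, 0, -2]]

Expansion along first row:
det = 0·det([[0,1],[0,-2]]) - -2·det([[3,1],[3,-2]]) + 2·det([[3,0],[3,0]])
    = 0·(0·-2 - 1·0) - -2·(3·-2 - 1·3) + 2·(3·0 - 0·3)
    = 0·0 - -2·-9 + 2·0
    = 0 + -18 + 0 = -18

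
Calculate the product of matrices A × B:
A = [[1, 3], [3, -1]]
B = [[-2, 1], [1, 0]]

Matrix multiplication:
C[0][0] = 1×-2 + 3×1 = 1
C[0][1] = 1×1 + 3×0 = 1
C[1][0] = 3×-2 + -1×1 = -7
C[1][1] = 3×1 + -1×0 = 3
Result: [[1, 1], [-7, 3]]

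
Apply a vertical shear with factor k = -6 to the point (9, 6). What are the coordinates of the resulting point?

Shear matrix for vertical shear with factor k = -6:
[[1, 0], [-6, 1]]
Result: (9, 6) → (9, -48)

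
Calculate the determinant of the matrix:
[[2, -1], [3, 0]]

For a 2×2 matrix [[a, b], [c, d]], det = ad - bc
det = (2)(0) - (-1)(3) = 0 - -3 = 3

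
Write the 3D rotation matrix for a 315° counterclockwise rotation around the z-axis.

Rotation matrix for counterclockwise 315° around z-axis:
cos(315°) = √2/2, sin(315°) = -√2/2
Result: [[√2/2, √2/2, 0], [-√2/2, √2/2, 0], [0, 0, 1]]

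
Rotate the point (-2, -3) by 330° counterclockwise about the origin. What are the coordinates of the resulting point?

Rotation matrix for 330°: [[cos 330°, -sin 330°], [sin 330°, cos 330°]] ≈ [[0.866025, 0.500000], [-0.500000, 0.866025]]
[[0.866025, 0.500000], [-0.500000, 0.866025]] × [-2, -3]ᵀ ≈ [-3.2321, -1.5981]ᵀ
Result: (-3.2321, -1.5981)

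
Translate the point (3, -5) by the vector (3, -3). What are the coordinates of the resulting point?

Translation by (3, -3) (homogeneous matrix [[1, 0, 3], [0, 1, -3], [0, 0, 1]]):
x' = 3 + 3 = 6
y' = -5 + -3 = -8
Result: (6, -8)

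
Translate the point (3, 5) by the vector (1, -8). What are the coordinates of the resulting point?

Translation by (1, -8) (homogeneous matrix [[1, 0, 1], [0, 1, -8], [0, 0, 1]]):
x' = 3 + 1 = 4
y' = 5 + -8 = -3
Result: (4, -3)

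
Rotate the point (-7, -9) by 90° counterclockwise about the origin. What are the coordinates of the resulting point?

Rotation matrix for 90°: [[cos 90°, -sin 90°], [sin 90°, cos 90°]] = [[0, -1], [1, 0]]
[[0, -1], [1, 0]] × [-7, -9]ᵀ = [9, -7]ᵀ
Result: (9, -7)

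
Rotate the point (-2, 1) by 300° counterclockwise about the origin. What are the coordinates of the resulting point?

Rotation matrix for 300°: [[cos 300°, -sin 300°], [sin 300°, cos 300°]] ≈ [[0.500000, 0.866025], [-0.866025, 0.500000]]
[[0.500000, 0.866025], [-0.866025, 0.500000]] × [-2, 1]ᵀ ≈ [-0.1340, 2.2321]ᵀ
Result: (-0.1340, 2.2321)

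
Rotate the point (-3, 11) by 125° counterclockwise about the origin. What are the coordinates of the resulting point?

Rotation matrix for 125°: [[cos 125°, -sin 125°], [sin 125°, cos 125°]] ≈ [[-0.573576, -0.819152], [0.819152, -0.573576]]
[[-0.573576, -0.819152], [0.819152, -0.573576]] × [-3, 11]ᵀ ≈ [-7.2899, -8.7668]ᵀ
Result: (-7.2899, -8.7668)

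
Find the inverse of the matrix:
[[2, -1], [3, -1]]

For [[a,b],[c,d]], inverse = (1/det)·[[d,-b],[-c,a]]
det = (2)(-1) - (-1)(3) = -2 - -3 = 1
Inverse = [[-1, 1], [-3, 2]]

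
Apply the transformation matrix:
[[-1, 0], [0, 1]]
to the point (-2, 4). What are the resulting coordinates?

Matrix multiplication:
[[-1, 0], [0, 1]] × [-2, 4]ᵀ
= [(-1)(-2) + (0)(4), (0)(-2) + (1)(4)]ᵀ
= [2, 4]ᵀ
Result: (2, 4)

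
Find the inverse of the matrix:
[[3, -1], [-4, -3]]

For [[a,b],[c,d]], inverse = (1/det)·[[d,-b],[-c,a]]
det = (3)(-3) - (-1)(-4) = -9 - 4 = -13
Inverse = (1/-13)·[[-3, 1], [4, 3]]
= [[3/13, -1/13], [-4/13, -3/13]]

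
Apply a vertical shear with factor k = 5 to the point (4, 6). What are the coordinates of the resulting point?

Shear matrix for vertical shear with factor k = 5:
[[1, 0], [5, 1]]
Result: (4, 6) → (4, 26)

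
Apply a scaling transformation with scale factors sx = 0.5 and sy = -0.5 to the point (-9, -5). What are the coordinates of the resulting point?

Scaling matrix:
[[0.50, 0], [0, -0.50]]
Result: (-9 × 0.5, -5 × -0.5) = (-4.5, 2.5)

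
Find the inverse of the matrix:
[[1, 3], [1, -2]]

For [[a,b],[c,d]], inverse = (1/det)·[[d,-b],[-c,a]]
det = (1)(-2) - (3)(1) = -2 - 3 = -5
Inverse = (1/-5)·[[-2, -3], [-1, 1]]
= [[2/5, 3/5], [1/5, -1/5]]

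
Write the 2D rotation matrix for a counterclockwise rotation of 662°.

Rotation matrix formula: [[cos θ, -sin θ], [sin θ, cos θ]]
For θ = 662°:
cos(662°) = 0.5299
sin(662°) = -0.8480
Result: [[0.5299, 0.8480], [-0.8480, 0.5299]]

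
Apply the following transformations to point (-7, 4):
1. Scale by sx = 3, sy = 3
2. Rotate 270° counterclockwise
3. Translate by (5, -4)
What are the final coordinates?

Step 1: Scale → (-21, 12)
Step 2: Rotate 270° → (12, 21)
Step 3: Translate → (17, 17)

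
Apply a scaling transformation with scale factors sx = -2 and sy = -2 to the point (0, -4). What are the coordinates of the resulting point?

Scaling matrix:
[[-2, 0], [0, -2]]
Result: (0 × -2, -4 × -2) = (0, 8)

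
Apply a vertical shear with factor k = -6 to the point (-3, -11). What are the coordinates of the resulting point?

Shear matrix for vertical shear with factor k = -6:
[[1, 0], [-6, 1]]
Result: (-3, -11) → (-3, 7)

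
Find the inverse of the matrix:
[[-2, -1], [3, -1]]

For [[a,b],[c,d]], inverse = (1/det)·[[d,-b],[-c,a]]
det = (-2)(-1) - (-1)(3) = 2 - -3 = 5
Inverse = (1/5)·[[-1, 1], [-3, -2]]
= [[-1/5, 1/5], [-3/5, -2/5]]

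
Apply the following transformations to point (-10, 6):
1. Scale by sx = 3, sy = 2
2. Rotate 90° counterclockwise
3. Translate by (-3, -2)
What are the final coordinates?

Step 1: Scale → (-30, 12)
Step 2: Rotate 90° → (-12, -30)
Step 3: Translate → (-15, -32)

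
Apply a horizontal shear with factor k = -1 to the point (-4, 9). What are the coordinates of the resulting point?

Shear matrix for horizontal shear with factor k = -1:
[[1, -1], [0, 1]]
Result: (-4, 9) → (-13, 9)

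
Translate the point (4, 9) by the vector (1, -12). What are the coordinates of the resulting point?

Translation by (1, -12) (homogeneous matrix [[1, 0, 1], [0, 1, -12], [0, 0, 1]]):
x' = 4 + 1 = 5
y' = 9 + -12 = -3
Result: (5, -3)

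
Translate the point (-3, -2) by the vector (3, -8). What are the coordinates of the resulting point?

Translation by (3, -8) (homogeneous matrix [[1, 0, 3], [0, 1, -8], [0, 0, 1]]):
x' = -3 + 3 = 0
y' = -2 + -8 = -10
Result: (0, -10)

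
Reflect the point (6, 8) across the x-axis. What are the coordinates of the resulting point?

Reflection across x-axis: (6, 8) → (6, -8)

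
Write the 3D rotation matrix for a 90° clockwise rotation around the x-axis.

Rotation matrix for clockwise 90° around x-axis:
A clockwise rotation by 90° is a counterclockwise rotation by -90°.
cos(-90°) = 0, sin(-90°) = -1
Result: [[1, 0, 0], [0, 0, 1], [0, -1, 0]]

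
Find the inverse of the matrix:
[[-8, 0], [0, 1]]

For [[a,b],[c,d]], inverse = (1/det)·[[d,-b],[-c,a]]
det = (-8)(1) - (0)(0) = -8 - 0 = -8
Inverse = (1/-8)·[[1, 0], [0, -8]]
= [[-1/8, 0], [0, 1]]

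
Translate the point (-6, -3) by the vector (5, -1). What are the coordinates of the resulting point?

Translation by (5, -1) (homogeneous matrix [[1, 0, 5], [0, 1, -1], [0, 0, 1]]):
x' = -6 + 5 = -1
y' = -3 + -1 = -4
Result: (-1, -4)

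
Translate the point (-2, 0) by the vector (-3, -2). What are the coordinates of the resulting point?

Translation by (-3, -2) (homogeneous matrix [[1, 0, -3], [0, 1, -2], [0, 0, 1]]):
x' = -2 + -3 = -5
y' = 0 + -2 = -2
Result: (-5, -2)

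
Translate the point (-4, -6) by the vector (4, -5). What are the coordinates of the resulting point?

Translation by (4, -5) (homogeneous matrix [[1, 0, 4], [0, 1, -5], [0, 0, 1]]):
x' = -4 + 4 = 0
y' = -6 + -5 = -11
Result: (0, -11)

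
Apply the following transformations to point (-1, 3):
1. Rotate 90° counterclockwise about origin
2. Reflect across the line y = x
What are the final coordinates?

Step 1: Rotate 90° → (-3, -1)
Step 2: Reflect across line y = x → (-1, -3)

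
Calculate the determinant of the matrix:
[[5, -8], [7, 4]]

For a 2×2 matrix [[a, b], [c, d]], det = ad - bc
det = (5)(4) - (-8)(7) = 20 - -56 = 76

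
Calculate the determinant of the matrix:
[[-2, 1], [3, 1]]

For a 2×2 matrix [[a, b], [c, d]], det = ad - bc
det = (-2)(1) - (1)(3) = -2 - 3 = -5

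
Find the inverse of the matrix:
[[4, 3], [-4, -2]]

For [[a,b],[c,d]], inverse = (1/det)·[[d,-b],[-c,a]]
det = (4)(-2) - (3)(-4) = -8 - -12 = 4
Inverse = (1/4)·[[-2, -3], [4, 4]]
= [[-1/2, -3/4], [1, 1]]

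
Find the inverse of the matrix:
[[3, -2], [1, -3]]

For [[a,b],[c,d]], inverse = (1/det)·[[d,-b],[-c,a]]
det = (3)(-3) - (-2)(1) = -9 - -2 = -7
Inverse = (1/-7)·[[-3, 2], [-1, 3]]
= [[3/7, -2/7], [1/7, -3/7]]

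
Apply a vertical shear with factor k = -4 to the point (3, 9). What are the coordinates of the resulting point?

Shear matrix for vertical shear with factor k = -4:
[[1, 0], [-4, 1]]
Result: (3, 9) → (3, -3)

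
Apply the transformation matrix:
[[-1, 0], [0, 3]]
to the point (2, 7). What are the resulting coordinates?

Matrix multiplication:
[[-1, 0], [0, 3]] × [2, 7]ᵀ
= [(-1)(2) + (0)(7), (0)(2) + (3)(7)]ᵀ
= [-2, 21]ᵀ
Result: (-2, 21)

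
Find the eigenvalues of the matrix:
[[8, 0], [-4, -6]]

Characteristic equation: det(A - λI) = 0
λ² - (trace)λ + (det) = 0
trace = 8 + -6 = 2, det = (8)(-6) - (0)(-4) = -48
λ² - (2)λ + (-48) = 0
λ = (2 ± √((2)² - 4·(-48))) / 2 = (2 ± √196) / 2
Solving: λ = -6, 8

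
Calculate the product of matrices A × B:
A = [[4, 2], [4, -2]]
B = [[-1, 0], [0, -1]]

Matrix multiplication:
C[0][0] = 4×-1 + 2×0 = -4
C[0][1] = 4×0 + 2×-1 = -2
C[1][0] = 4×-1 + -2×0 = -4
C[1][1] = 4×0 + -2×-1 = 2
Result: [[-4, -2], [-4, 2]]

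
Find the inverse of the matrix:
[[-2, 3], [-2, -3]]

For [[a,b],[c,d]], inverse = (1/det)·[[d,-b],[-c,a]]
det = (-2)(-3) - (3)(-2) = 6 - -6 = 12
Inverse = (1/12)·[[-3, -3], [2, -2]]
= [[-1/4, -1/4], [1/6, -1/6]]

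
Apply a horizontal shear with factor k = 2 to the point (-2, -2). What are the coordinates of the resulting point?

Shear matrix for horizontal shear with factor k = 2:
[[1, 2], [0, 1]]
Result: (-2, -2) → (-6, -2)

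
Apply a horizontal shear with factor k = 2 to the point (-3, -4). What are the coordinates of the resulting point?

Shear matrix for horizontal shear with factor k = 2:
[[1, 2], [0, 1]]
Result: (-3, -4) → (-11, -4)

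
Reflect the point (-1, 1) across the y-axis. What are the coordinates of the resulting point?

Reflection across y-axis: (-1, 1) → (1, 1)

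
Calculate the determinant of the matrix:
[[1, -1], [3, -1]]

For a 2×2 matrix [[a, b], [c, d]], det = ad - bc
det = (1)(-1) - (-1)(3) = -1 - -3 = 2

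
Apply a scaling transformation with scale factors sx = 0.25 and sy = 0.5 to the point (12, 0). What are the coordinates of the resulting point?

Scaling matrix:
[[0.25, 0], [0, 0.50]]
Result: (12 × 0.25, 0 × 0.5) = (3, 0)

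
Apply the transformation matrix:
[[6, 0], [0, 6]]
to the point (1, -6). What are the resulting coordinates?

Matrix multiplication:
[[6, 0], [0, 6]] × [1, -6]ᵀ
= [(6)(1) + (0)(-6), (0)(1) + (6)(-6)]ᵀ
= [6, -36]ᵀ
Result: (6, -36)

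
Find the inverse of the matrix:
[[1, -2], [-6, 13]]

For [[a,b],[c,d]], inverse = (1/det)·[[d,-b],[-c,a]]
det = (1)(13) - (-2)(-6) = 13 - 12 = 1
Inverse = [[13, 2], [6, 1]]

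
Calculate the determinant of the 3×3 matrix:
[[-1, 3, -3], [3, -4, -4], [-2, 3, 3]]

Expansion along first row:
det = -1·det([[-4,-4],[3,3]]) - 3·det([[3,-4],[-2,3]]) + -3·det([[3,-4],[-2,3]])
    = -1·(-4·3 - -4·3) - 3·(3·3 - -4·-2) + -3·(3·3 - -4·-2)
    = -1·0 - 3·1 + -3·1
    = 0 + -3 + -3 = -6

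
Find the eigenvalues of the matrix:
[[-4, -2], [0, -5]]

Characteristic equation: det(A - λI) = 0
λ² - (trace)λ + (det) = 0
trace = -4 + -5 = -9, det = (-4)(-5) - (-2)(0) = 20
λ² - (-9)λ + (20) = 0
λ = (-9 ± √((-9)² - 4·(20))) / 2 = (-9 ± √1) / 2
Solving: λ = -5, -4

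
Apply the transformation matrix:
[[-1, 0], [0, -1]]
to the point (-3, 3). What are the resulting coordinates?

Matrix multiplication:
[[-1, 0], [0, -1]] × [-3, 3]ᵀ
= [(-1)(-3) + (0)(3), (0)(-3) + (-1)(3)]ᵀ
= [3, -3]ᵀ
Result: (3, -3)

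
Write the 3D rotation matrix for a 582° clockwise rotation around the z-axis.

Rotation matrix for clockwise 582° around z-axis:
A clockwise rotation by 582° is a counterclockwise rotation by -582°.
cos(-582°) = -0.7431, sin(-582°) = 0.6691
Result: [[-0.7431, -0.6691, 0], [0.6691, -0.7431, 0], [0, 0, 1]]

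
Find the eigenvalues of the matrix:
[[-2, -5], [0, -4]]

Characteristic equation: det(A - λI) = 0
λ² - (trace)λ + (det) = 0
trace = -2 + -4 = -6, det = (-2)(-4) - (-5)(0) = 8
λ² - (-6)λ + (8) = 0
λ = (-6 ± √((-6)² - 4·(8))) / 2 = (-6 ± √4) / 2
Solving: λ = -4, -2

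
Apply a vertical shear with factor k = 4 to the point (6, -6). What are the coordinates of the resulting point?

Shear matrix for vertical shear with factor k = 4:
[[1, 0], [4, 1]]
Result: (6, -6) → (6, 18)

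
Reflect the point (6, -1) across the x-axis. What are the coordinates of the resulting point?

Reflection across x-axis: (6, -1) → (6, 1)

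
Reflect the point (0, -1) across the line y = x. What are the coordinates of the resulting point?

Reflection across line y = x: (0, -1) → (-1, 0)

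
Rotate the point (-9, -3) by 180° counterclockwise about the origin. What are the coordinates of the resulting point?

Rotation matrix for 180°: [[cos 180°, -sin 180°], [sin 180°, cos 180°]] = [[-1, 0], [0, -1]]
[[-1, 0], [0, -1]] × [-9, -3]ᵀ = [9, 3]ᵀ
Result: (9, 3)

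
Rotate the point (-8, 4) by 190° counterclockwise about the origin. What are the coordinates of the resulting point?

Rotation matrix for 190°: [[cos 190°, -sin 190°], [sin 190°, cos 190°]] ≈ [[-0.984808, 0.173648], [-0.173648, -0.984808]]
[[-0.984808, 0.173648], [-0.173648, -0.984808]] × [-8, 4]ᵀ ≈ [8.5731, -2.5500]ᵀ
Result: (8.5731, -2.5500)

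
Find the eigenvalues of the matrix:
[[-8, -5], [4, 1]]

Characteristic equation: det(A - λI) = 0
λ² - (trace)λ + (det) = 0
trace = -8 + 1 = -7, det = (-8)(1) - (-5)(4) = 12
λ² - (-7)λ + (12) = 0
λ = (-7 ± √((-7)² - 4·(12))) / 2 = (-7 ± √1) / 2
Solving: λ = -4, -3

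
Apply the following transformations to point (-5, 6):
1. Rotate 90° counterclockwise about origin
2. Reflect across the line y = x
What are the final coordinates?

Step 1: Rotate 90° → (-6, -5)
Step 2: Reflect across line y = x → (-5, -6)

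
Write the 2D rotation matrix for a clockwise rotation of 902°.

Rotation matrix formula: [[cos θ, -sin θ], [sin θ, cos θ]]
A clockwise rotation by 902° is equivalent to a counterclockwise rotation by -902°.
For θ = -902°:
cos(-902°) = -0.9994
sin(-902°) = 0.0349
Result: [[-0.9994, -0.0349], [0.0349, -0.9994]]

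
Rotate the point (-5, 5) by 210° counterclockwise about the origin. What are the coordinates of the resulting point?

Rotation matrix for 210°: [[cos 210°, -sin 210°], [sin 210°, cos 210°]] ≈ [[-0.866025, 0.500000], [-0.500000, -0.866025]]
[[-0.866025, 0.500000], [-0.500000, -0.866025]] × [-5, 5]ᵀ ≈ [6.8301, -1.8301]ᵀ
Result: (6.8301, -1.8301)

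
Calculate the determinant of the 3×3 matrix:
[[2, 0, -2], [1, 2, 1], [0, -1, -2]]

Expansion along first row:
det = 2·det([[2,1],[-1,-2]]) - 0·det([[1,1],[0,-2]]) + -2·det([[1,2],[0,-1]])
    = 2·(2·-2 - 1·-1) - 0·(1·-2 - 1·0) + -2·(1·-1 - 2·0)
    = 2·-3 - 0·-2 + -2·-1
    = -6 + 0 + 2 = -4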